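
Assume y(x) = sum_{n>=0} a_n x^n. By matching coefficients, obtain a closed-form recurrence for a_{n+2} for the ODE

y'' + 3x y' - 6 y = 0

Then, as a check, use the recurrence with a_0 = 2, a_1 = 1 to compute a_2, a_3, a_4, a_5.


Substitute y = sum_n a_n x^n.
y''(x) has coefficient (n+2)(n+1) a_{n+2} at x^n;
3 x y'(x) has coefficient 3 n a_n at x^n (shift);
-6 y(x) has coefficient -6 a_n at x^n.
Matching x^n: (n+2)(n+1) a_{n+2} + (3n - 6) a_n = 0.
Thus a_{n+2} = (-3n + 6) / ((n+1)(n+2)) * a_n.

Check with a_0 = 2, a_1 = 1 (apply the recurrence for n = 0, 1, 2, 3): a_0 = 2, a_1 = 1, a_2 = 6, a_3 = 1/2, a_4 = 0, a_5 = -3/40.

a_(n+2) = (-3n + 6) / ((n+1)(n+2)) * a_n; check: a_0 = 2, a_1 = 1, a_2 = 6, a_3 = 1/2, a_4 = 0, a_5 = -3/40


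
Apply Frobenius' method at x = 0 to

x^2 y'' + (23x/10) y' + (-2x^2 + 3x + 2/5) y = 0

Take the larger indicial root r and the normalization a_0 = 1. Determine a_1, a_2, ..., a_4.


Write in Frobenius form y'' + (p(x)/x) y' + (q(x)/x^2) y = 0:
  p(x) = 23/10,  q(x) = -2x^2 + 3x + 2/5.
Indicial equation: r(r-1) + (23/10) r + (2/5) = 0 -> roots r_1 = -1/2, r_2 = -4/5.
Take r = r_1 = -1/2. Let y(x) = x^r sum_{n>=0} a_n x^n with a_0 = 1.
Substitute y = x^r sum a_n x^n and match x^{r+n}. The recurrence is
  D(n) a_n + 3 a_{n-1} - 2 a_{n-2} = 0,  where D(n) = (r+n)(r+n-1) + (23/10)(r+n) + (2/5).
  a_n = [-3 a_{n-1} + 2 a_{n-2}] / D(n).
Since the indicial polynomial factors as (r - r_1)(r - r_2), D(n) = (r_1 + n - r_1)(r_1 + n - r_2) = n(n + 3/10).
Evaluating step by step (a_0 = 1):
  n = 1: D(1) = 1(1 + 3/10) = 13/10; numerator = -3(1) = -3; a_1 = (-3)/(13/10) = -30/13
  n = 2: D(2) = 2(2 + 3/10) = 23/5; numerator = -3(-30/13) + 2(1) = 116/13; a_2 = (116/13)/(23/5) = 580/299
  n = 3: D(3) = 3(3 + 3/10) = 99/10; numerator = -3(580/299) + 2(-30/13) = -240/23; a_3 = (-240/23)/(99/10) = -800/759
  n = 4: D(4) = 4(4 + 3/10) = 86/5; numerator = -3(-800/759) + 2(580/299) = 23160/3289; a_4 = (23160/3289)/(86/5) = 57900/141427

r = -1/2; a_0 = 1; a_1 = -30/13; a_2 = 580/299; a_3 = -800/759; a_4 = 57900/141427


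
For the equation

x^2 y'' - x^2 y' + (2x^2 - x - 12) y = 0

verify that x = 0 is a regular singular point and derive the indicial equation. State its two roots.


Divide by x^2 to reach normal form y'' + P_1(x) y' + P_2(x) y = 0 with P_1(x) = -1 and P_2(x) = 2 - 1/x - 12/x^2.
x = 0 is a singular point because the y-coefficient 2 - 1/x - 12/x^2 has a pole at x = 0.
It is a regular singular point because x P_1(x) = p(x) = -x and x^2 P_2(x) = q(x) = 2x^2 - x - 12 are polynomials, hence analytic at x = 0.
p(0) = 0,  q(0) = -12.
Indicial equation: r(r-1) + p(0) r + q(0) = 0, i.e. r^2 + (p(0) - 1) r + q(0) = 0, i.e. r^2 - 1 r - 12 = 0.
Discriminant: (-1)^2 - 4(-12) = 49, so r = (1 ± 7)/2.
Solving: r_1 = 4, r_2 = -3.

indicial: r^2 - 1 r - 12 = 0; roots r_1 = 4, r_2 = -3


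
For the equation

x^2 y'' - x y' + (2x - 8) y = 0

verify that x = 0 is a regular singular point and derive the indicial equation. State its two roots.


Divide by x^2 to reach normal form y'' + P_1(x) y' + P_2(x) y = 0 with P_1(x) = -1/x and P_2(x) = 2/x - 8/x^2.
x = 0 is a singular point because the y'-coefficient -1/x has a pole at x = 0 and the y-coefficient 2/x - 8/x^2 has a pole at x = 0.
It is a regular singular point because x P_1(x) = p(x) = -1 and x^2 P_2(x) = q(x) = 2x - 8 are polynomials, hence analytic at x = 0.
p(0) = -1,  q(0) = -8.
Indicial equation: r(r-1) + p(0) r + q(0) = 0, i.e. r^2 + (p(0) - 1) r + q(0) = 0, i.e. r^2 - 2 r - 8 = 0.
Discriminant: (-2)^2 - 4(-8) = 36, so r = (2 ± 6)/2.
Solving: r_1 = 4, r_2 = -2.

indicial: r^2 - 2 r - 8 = 0; roots r_1 = 4, r_2 = -2


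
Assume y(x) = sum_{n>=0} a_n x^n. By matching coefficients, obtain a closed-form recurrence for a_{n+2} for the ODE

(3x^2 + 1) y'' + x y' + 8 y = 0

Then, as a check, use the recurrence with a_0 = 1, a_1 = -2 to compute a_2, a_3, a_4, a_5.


Substitute y = sum_n a_n x^n.
(1 + 3 x^2) y'' contributes (n+2)(n+1) a_{n+2} + 3 n(n-1) a_n at x^n.
x y'(x) contributes n a_n at x^n.
8 y(x) contributes 8 a_n at x^n.
Matching x^n: (n+2)(n+1) a_{n+2} + (3 n(n-1) + n + 8) a_n = 0.
Thus a_{n+2} = (-3 n(n-1) - n - 8) / ((n+1)(n+2)) * a_n.

Check with a_0 = 1, a_1 = -2 (apply the recurrence for n = 0, 1, 2, 3): a_0 = 1, a_1 = -2, a_2 = -4, a_3 = 3, a_4 = 16/3, a_5 = -87/20.

a_(n+2) = (-3 n(n-1) - n - 8) / ((n+1)(n+2)) * a_n; check: a_0 = 1, a_1 = -2, a_2 = -4, a_3 = 3, a_4 = 16/3, a_5 = -87/20


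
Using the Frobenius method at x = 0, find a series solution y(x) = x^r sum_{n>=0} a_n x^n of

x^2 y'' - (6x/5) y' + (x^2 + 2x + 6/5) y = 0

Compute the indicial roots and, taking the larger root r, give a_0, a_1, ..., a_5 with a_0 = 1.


Write in Frobenius form y'' + (p(x)/x) y' + (q(x)/x^2) y = 0:
  p(x) = -6/5,  q(x) = x^2 + 2x + 6/5.
Indicial equation: r(r-1) + (-6/5) r + (6/5) = 0 -> roots r_1 = 6/5, r_2 = 1.
Take r = r_1 = 6/5. Let y(x) = x^r sum_{n>=0} a_n x^n with a_0 = 1.
Substitute y = x^r sum a_n x^n and match x^{r+n}. The recurrence is
  D(n) a_n + 2 a_{n-1} + 1 a_{n-2} = 0,  where D(n) = (r+n)(r+n-1) + (-6/5)(r+n) + (6/5).
  a_n = [-2 a_{n-1} - 1 a_{n-2}] / D(n).
Since the indicial polynomial factors as (r - r_1)(r - r_2), D(n) = (r_1 + n - r_1)(r_1 + n - r_2) = n(n + 1/5).
Evaluating step by step (a_0 = 1):
  n = 1: D(1) = 1(1 + 1/5) = 6/5; numerator = -2(1) = -2; a_1 = (-2)/(6/5) = -5/3
  n = 2: D(2) = 2(2 + 1/5) = 22/5; numerator = -2(-5/3) - 1(1) = 7/3; a_2 = (7/3)/(22/5) = 35/66
  n = 3: D(3) = 3(3 + 1/5) = 48/5; numerator = -2(35/66) - 1(-5/3) = 20/33; a_3 = (20/33)/(48/5) = 25/396
  n = 4: D(4) = 4(4 + 1/5) = 84/5; numerator = -2(25/396) - 1(35/66) = -65/99; a_4 = (-65/99)/(84/5) = -325/8316
  n = 5: D(5) = 5(5 + 1/5) = 26; numerator = -2(-325/8316) - 1(25/396) = 125/8316; a_5 = (125/8316)/(26) = 125/216216

r = 6/5; a_0 = 1; a_1 = -5/3; a_2 = 35/66; a_3 = 25/396; a_4 = -325/8316; a_5 = 125/216216


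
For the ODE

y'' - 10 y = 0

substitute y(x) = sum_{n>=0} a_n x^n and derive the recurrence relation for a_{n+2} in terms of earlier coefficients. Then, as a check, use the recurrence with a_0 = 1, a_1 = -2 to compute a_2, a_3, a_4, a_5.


Substitute y = sum_n a_n x^n into y'' + (const) y = 0.
y''(x) = sum_{n>=0} (n+2)(n+1) a_{n+2} x^n.
The ODE becomes sum_n [(n+2)(n+1) a_{n+2} - 10 a_n] x^n = 0.
Setting each coefficient to zero gives the recurrence:
  (n+2)(n+1) a_{n+2} - 10 a_n = 0,
  a_{n+2} = 10 / ((n+1)(n+2)) a_n.

Check with a_0 = 1, a_1 = -2 (apply the recurrence for n = 0, 1, 2, 3): a_0 = 1, a_1 = -2, a_2 = 5, a_3 = -10/3, a_4 = 25/6, a_5 = -5/3.

a_{n+2} = 10/((n+1)(n+2)) * a_n; check: a_0 = 1, a_1 = -2, a_2 = 5, a_3 = -10/3, a_4 = 25/6, a_5 = -5/3


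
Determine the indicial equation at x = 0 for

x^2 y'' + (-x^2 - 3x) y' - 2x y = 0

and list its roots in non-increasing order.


Divide by x^2 to reach normal form y'' + P_1(x) y' + P_2(x) y = 0 with P_1(x) = -1 - 3/x and P_2(x) = -2/x.
x = 0 is a singular point because the y'-coefficient -1 - 3/x has a pole at x = 0 and the y-coefficient -2/x has a pole at x = 0.
It is a regular singular point because x P_1(x) = p(x) = -x - 3 and x^2 P_2(x) = q(x) = -2x are polynomials, hence analytic at x = 0.
p(0) = -3,  q(0) = 0.
Indicial equation: r(r-1) + p(0) r + q(0) = 0, i.e. r^2 + (p(0) - 1) r + q(0) = 0, i.e. r^2 - 4 r = 0.
Discriminant: (-4)^2 - 4(0) = 16, so r = (4 ± 4)/2.
Solving: r_1 = 4, r_2 = 0.

indicial: r^2 - 4 r = 0; roots r_1 = 4, r_2 = 0


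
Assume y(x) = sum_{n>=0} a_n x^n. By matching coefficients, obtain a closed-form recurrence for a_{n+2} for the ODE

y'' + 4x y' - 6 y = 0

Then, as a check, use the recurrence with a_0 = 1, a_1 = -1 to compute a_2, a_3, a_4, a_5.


Substitute y = sum_n a_n x^n.
y''(x) has coefficient (n+2)(n+1) a_{n+2} at x^n;
4 x y'(x) has coefficient 4 n a_n at x^n (shift);
-6 y(x) has coefficient -6 a_n at x^n.
Matching x^n: (n+2)(n+1) a_{n+2} + (4n - 6) a_n = 0.
Thus a_{n+2} = (-4n + 6) / ((n+1)(n+2)) * a_n.

Check with a_0 = 1, a_1 = -1 (apply the recurrence for n = 0, 1, 2, 3): a_0 = 1, a_1 = -1, a_2 = 3, a_3 = -1/3, a_4 = -1/2, a_5 = 1/10.

a_(n+2) = (-4n + 6) / ((n+1)(n+2)) * a_n; check: a_0 = 1, a_1 = -1, a_2 = 3, a_3 = -1/3, a_4 = -1/2, a_5 = 1/10


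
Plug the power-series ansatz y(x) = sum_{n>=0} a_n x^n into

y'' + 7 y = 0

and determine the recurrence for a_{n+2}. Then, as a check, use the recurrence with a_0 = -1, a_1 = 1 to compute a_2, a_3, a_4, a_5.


Substitute y = sum_n a_n x^n into y'' + (const) y = 0.
y''(x) = sum_{n>=0} (n+2)(n+1) a_{n+2} x^n.
The ODE becomes sum_n [(n+2)(n+1) a_{n+2} + 7 a_n] x^n = 0.
Setting each coefficient to zero gives the recurrence:
  (n+2)(n+1) a_{n+2} + 7 a_n = 0,
  a_{n+2} = -7 / ((n+1)(n+2)) a_n.

Check with a_0 = -1, a_1 = 1 (apply the recurrence for n = 0, 1, 2, 3): a_0 = -1, a_1 = 1, a_2 = 7/2, a_3 = -7/6, a_4 = -49/24, a_5 = 49/120.

a_{n+2} = -7/((n+1)(n+2)) * a_n; check: a_0 = -1, a_1 = 1, a_2 = 7/2, a_3 = -7/6, a_4 = -49/24, a_5 = 49/120


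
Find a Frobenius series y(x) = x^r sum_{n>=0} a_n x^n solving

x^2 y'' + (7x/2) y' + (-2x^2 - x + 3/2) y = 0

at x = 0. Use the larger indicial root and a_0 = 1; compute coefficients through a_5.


Write in Frobenius form y'' + (p(x)/x) y' + (q(x)/x^2) y = 0:
  p(x) = 7/2,  q(x) = -2x^2 - x + 3/2.
Indicial equation: r(r-1) + (7/2) r + (3/2) = 0 -> roots r_1 = -1, r_2 = -3/2.
Take r = r_1 = -1. Let y(x) = x^r sum_{n>=0} a_n x^n with a_0 = 1.
Substitute y = x^r sum a_n x^n and match x^{r+n}. The recurrence is
  D(n) a_n - 1 a_{n-1} - 2 a_{n-2} = 0,  where D(n) = (r+n)(r+n-1) + (7/2)(r+n) + (3/2).
  a_n = [1 a_{n-1} + 2 a_{n-2}] / D(n).
Since the indicial polynomial factors as (r - r_1)(r - r_2), D(n) = (r_1 + n - r_1)(r_1 + n - r_2) = n(n + 1/2).
Evaluating step by step (a_0 = 1):
  n = 1: D(1) = 1(1 + 1/2) = 3/2; numerator = 1(1) = 1; a_1 = (1)/(3/2) = 2/3
  n = 2: D(2) = 2(2 + 1/2) = 5; numerator = 1(2/3) + 2(1) = 8/3; a_2 = (8/3)/(5) = 8/15
  n = 3: D(3) = 3(3 + 1/2) = 21/2; numerator = 1(8/15) + 2(2/3) = 28/15; a_3 = (28/15)/(21/2) = 8/45
  n = 4: D(4) = 4(4 + 1/2) = 18; numerator = 1(8/45) + 2(8/15) = 56/45; a_4 = (56/45)/(18) = 28/405
  n = 5: D(5) = 5(5 + 1/2) = 55/2; numerator = 1(28/405) + 2(8/45) = 172/405; a_5 = (172/405)/(55/2) = 344/22275

r = -1; a_0 = 1; a_1 = 2/3; a_2 = 8/15; a_3 = 8/45; a_4 = 28/405; a_5 = 344/22275


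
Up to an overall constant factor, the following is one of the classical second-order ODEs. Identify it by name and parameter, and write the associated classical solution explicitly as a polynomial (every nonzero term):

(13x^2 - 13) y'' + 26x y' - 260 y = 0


All three coefficients share the factor -13; dividing through by -13 gives  (1 - x^2) y'' - 2x y' + 20 y = 0.
This matches the Legendre equation (1 - x^2) y'' - 2x y' + n(n+1) y = 0 (note the -2x y' term) with n(n+1) = 20, so n = 4; the polynomial solution is P_4(x).
With y = sum_k a_k x^k, matching x^k gives (k+2)(k+1) a_{k+2} = [k(k+1) - n(n+1)] a_k = (k - 4)(k + 5) a_k. The right side vanishes at k = 4, so the series with the parity of 4 terminates at degree 4.
Standard normalization (P_n(1) = 1): leading coefficient (2n)!/(2^n (n!)^2) = 40320/(16*576) = 35/8, so a_4 = 35/8. Work downward with a_k = (k+1)(k+2) a_{k+2} / ((k - 4)(k + 5)):
  a_2 = (3)(4)(35/8) / ((2 - 4)(2 + 5)) = (105/2)/(-14) = -15/4
  a_0 = (1)(2)(-15/4) / ((0 - 4)(0 + 5)) = (-15/2)/(-20) = 3/8
Hence P_4(x) = 35 x^4/8 - 15 x^2/4 + 3/8.

P_4(x); series = 35 x^4/8 - 15 x^2/4 + 3/8


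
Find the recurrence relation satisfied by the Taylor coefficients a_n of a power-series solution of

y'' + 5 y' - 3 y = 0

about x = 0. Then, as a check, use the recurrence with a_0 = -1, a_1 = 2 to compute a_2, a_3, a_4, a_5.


Substitute y = sum_n a_n x^n.
y''(x) has coefficient (n+2)(n+1) a_{n+2} at x^n;
5 y'(x) has coefficient 5 (n+1) a_{n+1} at x^n;
-3 y(x) has coefficient -3 a_n at x^n.
Matching x^n: (n+2)(n+1) a_{n+2} + 5 (n+1) a_{n+1} - 3 a_n = 0.
Thus a_{n+2} = [-5 (n+1) a_{n+1} + 3 a_n] / ((n+1)(n+2)).

Check with a_0 = -1, a_1 = 2 (apply the recurrence for n = 0, 1, 2, 3): a_0 = -1, a_1 = 2, a_2 = -13/2, a_3 = 71/6, a_4 = -197/12, a_5 = 2183/120.

a_(n+2) = [-5 (n+1) a_(n+1) + 3 a_n] / ((n+1)(n+2)); check: a_0 = -1, a_1 = 2, a_2 = -13/2, a_3 = 71/6, a_4 = -197/12, a_5 = 2183/120


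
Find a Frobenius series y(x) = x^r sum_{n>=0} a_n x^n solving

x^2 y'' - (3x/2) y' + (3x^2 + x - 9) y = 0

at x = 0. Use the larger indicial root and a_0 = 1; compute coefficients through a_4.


Write in Frobenius form y'' + (p(x)/x) y' + (q(x)/x^2) y = 0:
  p(x) = -3/2,  q(x) = 3x^2 + x - 9.
Indicial equation: r(r-1) + (-3/2) r + (-9) = 0 -> roots r_1 = 9/2, r_2 = -2.
Take r = r_1 = 9/2. Let y(x) = x^r sum_{n>=0} a_n x^n with a_0 = 1.
Substitute y = x^r sum a_n x^n and match x^{r+n}. The recurrence is
  D(n) a_n + 1 a_{n-1} + 3 a_{n-2} = 0,  where D(n) = (r+n)(r+n-1) + (-3/2)(r+n) + (-9).
  a_n = [-1 a_{n-1} - 3 a_{n-2}] / D(n).
Since the indicial polynomial factors as (r - r_1)(r - r_2), D(n) = (r_1 + n - r_1)(r_1 + n - r_2) = n(n + 13/2).
Evaluating step by step (a_0 = 1):
  n = 1: D(1) = 1(1 + 13/2) = 15/2; numerator = -1(1) = -1; a_1 = (-1)/(15/2) = -2/15
  n = 2: D(2) = 2(2 + 13/2) = 17; numerator = -1(-2/15) - 3(1) = -43/15; a_2 = (-43/15)/(17) = -43/255
  n = 3: D(3) = 3(3 + 13/2) = 57/2; numerator = -1(-43/255) - 3(-2/15) = 29/51; a_3 = (29/51)/(57/2) = 58/2907
  n = 4: D(4) = 4(4 + 13/2) = 42; numerator = -1(58/2907) - 3(-43/255) = 7063/14535; a_4 = (7063/14535)/(42) = 1009/87210

r = 9/2; a_0 = 1; a_1 = -2/15; a_2 = -43/255; a_3 = 58/2907; a_4 = 1009/87210


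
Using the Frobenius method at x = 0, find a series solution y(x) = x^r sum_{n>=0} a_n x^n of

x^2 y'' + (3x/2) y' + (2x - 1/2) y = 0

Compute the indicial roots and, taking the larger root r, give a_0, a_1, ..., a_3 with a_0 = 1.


Write in Frobenius form y'' + (p(x)/x) y' + (q(x)/x^2) y = 0:
  p(x) = 3/2,  q(x) = 2x - 1/2.
Indicial equation: r(r-1) + (3/2) r + (-1/2) = 0 -> roots r_1 = 1/2, r_2 = -1.
Take r = r_1 = 1/2. Let y(x) = x^r sum_{n>=0} a_n x^n with a_0 = 1.
Substitute y = x^r sum a_n x^n and match x^{r+n}. The recurrence is
  D(n) a_n + 2 a_{n-1} = 0,  where D(n) = (r+n)(r+n-1) + (3/2)(r+n) + (-1/2).
  a_n = -2 / D(n) * a_{n-1}.
Since the indicial polynomial factors as (r - r_1)(r - r_2), D(n) = (r_1 + n - r_1)(r_1 + n - r_2) = n(n + 3/2).
Evaluating step by step (a_0 = 1):
  n = 1: D(1) = 1(1 + 3/2) = 5/2; numerator = -2(1) = -2; a_1 = (-2)/(5/2) = -4/5
  n = 2: D(2) = 2(2 + 3/2) = 7; numerator = -2(-4/5) = 8/5; a_2 = (8/5)/(7) = 8/35
  n = 3: D(3) = 3(3 + 3/2) = 27/2; numerator = -2(8/35) = -16/35; a_3 = (-16/35)/(27/2) = -32/945

r = 1/2; a_0 = 1; a_1 = -4/5; a_2 = 8/35; a_3 = -32/945


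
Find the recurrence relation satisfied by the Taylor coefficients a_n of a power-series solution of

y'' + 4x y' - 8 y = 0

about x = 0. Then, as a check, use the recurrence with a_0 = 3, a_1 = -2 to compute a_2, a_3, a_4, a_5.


Substitute y = sum_n a_n x^n.
y''(x) has coefficient (n+2)(n+1) a_{n+2} at x^n;
4 x y'(x) has coefficient 4 n a_n at x^n (shift);
-8 y(x) has coefficient -8 a_n at x^n.
Matching x^n: (n+2)(n+1) a_{n+2} + (4n - 8) a_n = 0.
Thus a_{n+2} = (-4n + 8) / ((n+1)(n+2)) * a_n.

Check with a_0 = 3, a_1 = -2 (apply the recurrence for n = 0, 1, 2, 3): a_0 = 3, a_1 = -2, a_2 = 12, a_3 = -4/3, a_4 = 0, a_5 = 4/15.

a_(n+2) = (-4n + 8) / ((n+1)(n+2)) * a_n; check: a_0 = 3, a_1 = -2, a_2 = 12, a_3 = -4/3, a_4 = 0, a_5 = 4/15


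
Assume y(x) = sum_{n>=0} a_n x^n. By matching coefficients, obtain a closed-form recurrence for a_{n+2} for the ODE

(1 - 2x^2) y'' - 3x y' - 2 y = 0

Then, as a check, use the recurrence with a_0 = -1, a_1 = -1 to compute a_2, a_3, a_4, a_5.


Substitute y = sum_n a_n x^n.
(1 - 2 x^2) y'' contributes (n+2)(n+1) a_{n+2} - 2 n(n-1) a_n at x^n.
-3 x y'(x) contributes -3 n a_n at x^n.
-2 y(x) contributes -2 a_n at x^n.
Matching x^n: (n+2)(n+1) a_{n+2} + (-2 n(n-1) - 3 n - 2) a_n = 0.
Thus a_{n+2} = (2 n(n-1) + 3 n + 2) / ((n+1)(n+2)) * a_n.

Check with a_0 = -1, a_1 = -1 (apply the recurrence for n = 0, 1, 2, 3): a_0 = -1, a_1 = -1, a_2 = -1, a_3 = -5/6, a_4 = -1, a_5 = -23/24.

a_(n+2) = (2 n(n-1) + 3 n + 2) / ((n+1)(n+2)) * a_n; check: a_0 = -1, a_1 = -1, a_2 = -1, a_3 = -5/6, a_4 = -1, a_5 = -23/24


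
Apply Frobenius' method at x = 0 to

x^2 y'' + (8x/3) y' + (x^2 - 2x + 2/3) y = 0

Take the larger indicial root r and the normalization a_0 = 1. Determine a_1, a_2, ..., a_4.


Write in Frobenius form y'' + (p(x)/x) y' + (q(x)/x^2) y = 0:
  p(x) = 8/3,  q(x) = x^2 - 2x + 2/3.
Indicial equation: r(r-1) + (8/3) r + (2/3) = 0 -> roots r_1 = -2/3, r_2 = -1.
Take r = r_1 = -2/3. Let y(x) = x^r sum_{n>=0} a_n x^n with a_0 = 1.
Substitute y = x^r sum a_n x^n and match x^{r+n}. The recurrence is
  D(n) a_n - 2 a_{n-1} + 1 a_{n-2} = 0,  where D(n) = (r+n)(r+n-1) + (8/3)(r+n) + (2/3).
  a_n = [2 a_{n-1} - 1 a_{n-2}] / D(n).
Since the indicial polynomial factors as (r - r_1)(r - r_2), D(n) = (r_1 + n - r_1)(r_1 + n - r_2) = n(n + 1/3).
Evaluating step by step (a_0 = 1):
  n = 1: D(1) = 1(1 + 1/3) = 4/3; numerator = 2(1) = 2; a_1 = (2)/(4/3) = 3/2
  n = 2: D(2) = 2(2 + 1/3) = 14/3; numerator = 2(3/2) - 1(1) = 2; a_2 = (2)/(14/3) = 3/7
  n = 3: D(3) = 3(3 + 1/3) = 10; numerator = 2(3/7) - 1(3/2) = -9/14; a_3 = (-9/14)/(10) = -9/140
  n = 4: D(4) = 4(4 + 1/3) = 52/3; numerator = 2(-9/140) - 1(3/7) = -39/70; a_4 = (-39/70)/(52/3) = -9/280

r = -2/3; a_0 = 1; a_1 = 3/2; a_2 = 3/7; a_3 = -9/140; a_4 = -9/280


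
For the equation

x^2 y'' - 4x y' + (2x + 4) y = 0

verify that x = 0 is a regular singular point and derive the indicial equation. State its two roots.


Divide by x^2 to reach normal form y'' + P_1(x) y' + P_2(x) y = 0 with P_1(x) = -4/x and P_2(x) = 2/x + 4/x^2.
x = 0 is a singular point because the y'-coefficient -4/x has a pole at x = 0 and the y-coefficient 2/x + 4/x^2 has a pole at x = 0.
It is a regular singular point because x P_1(x) = p(x) = -4 and x^2 P_2(x) = q(x) = 2x + 4 are polynomials, hence analytic at x = 0.
p(0) = -4,  q(0) = 4.
Indicial equation: r(r-1) + p(0) r + q(0) = 0, i.e. r^2 + (p(0) - 1) r + q(0) = 0, i.e. r^2 - 5 r + 4 = 0.
Discriminant: (-5)^2 - 4(4) = 9, so r = (5 ± 3)/2.
Solving: r_1 = 4, r_2 = 1.

indicial: r^2 - 5 r + 4 = 0; roots r_1 = 4, r_2 = 1


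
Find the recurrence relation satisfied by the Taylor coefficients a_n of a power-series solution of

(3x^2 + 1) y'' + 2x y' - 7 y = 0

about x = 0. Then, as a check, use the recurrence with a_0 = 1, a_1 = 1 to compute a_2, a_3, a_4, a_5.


Substitute y = sum_n a_n x^n.
(1 + 3 x^2) y'' contributes (n+2)(n+1) a_{n+2} + 3 n(n-1) a_n at x^n.
2 x y'(x) contributes 2 n a_n at x^n.
-7 y(x) contributes -7 a_n at x^n.
Matching x^n: (n+2)(n+1) a_{n+2} + (3 n(n-1) + 2 n - 7) a_n = 0.
Thus a_{n+2} = (-3 n(n-1) - 2 n + 7) / ((n+1)(n+2)) * a_n.

Check with a_0 = 1, a_1 = 1 (apply the recurrence for n = 0, 1, 2, 3): a_0 = 1, a_1 = 1, a_2 = 7/2, a_3 = 5/6, a_4 = -7/8, a_5 = -17/24.

a_(n+2) = (-3 n(n-1) - 2 n + 7) / ((n+1)(n+2)) * a_n; check: a_0 = 1, a_1 = 1, a_2 = 7/2, a_3 = 5/6, a_4 = -7/8, a_5 = -17/24


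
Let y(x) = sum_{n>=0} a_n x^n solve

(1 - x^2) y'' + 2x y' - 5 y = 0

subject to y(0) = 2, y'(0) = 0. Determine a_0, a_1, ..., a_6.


Ansatz: y(x) = sum_{n>=0} a_n x^n, so y'(x) = sum_{n>=1} n a_n x^(n-1) and y''(x) = sum_{n>=2} n(n-1) a_n x^(n-2).
Substitute into P(x) y'' + Q(x) y' + R(x) y = 0 with P(x) = 1 - x^2, Q(x) = 2x, R(x) = -5, and match powers of x.
Initial conditions: a_0 = 2, a_1 = 0.
Setting the coefficient of each power of x to zero and solving order by order (substituting the coefficients already found):
  x^0: 2 a_2 - 5 a_0 = 0  ->  2 a_2 = 5 a_0 = 10  ->  a_2 = 5
  x^1: 6 a_3 - 3 a_1 = 0  ->  6 a_3 = 3 a_1 = 0  ->  a_3 = 0
  x^2: 12 a_4 - 3 a_2 = 0  ->  12 a_4 = 3 a_2 = 15  ->  a_4 = 5/4
  x^3: 20 a_5 - 5 a_3 = 0  ->  20 a_5 = 5 a_3 = 0  ->  a_5 = 0
  x^4: 30 a_6 - 9 a_4 = 0  ->  30 a_6 = 9 a_4 = 45/4  ->  a_6 = 3/8
Truncated series: y(x) = 2 + 5 x^2 + (5/4) x^4 + (3/8) x^6 + O(x^7).

a_0 = 2; a_1 = 0; a_2 = 5; a_3 = 0; a_4 = 5/4; a_5 = 0; a_6 = 3/8


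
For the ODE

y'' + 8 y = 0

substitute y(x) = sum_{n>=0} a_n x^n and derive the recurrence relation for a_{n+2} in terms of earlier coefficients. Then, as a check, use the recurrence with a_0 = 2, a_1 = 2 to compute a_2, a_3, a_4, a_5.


Substitute y = sum_n a_n x^n into y'' + (const) y = 0.
y''(x) = sum_{n>=0} (n+2)(n+1) a_{n+2} x^n.
The ODE becomes sum_n [(n+2)(n+1) a_{n+2} + 8 a_n] x^n = 0.
Setting each coefficient to zero gives the recurrence:
  (n+2)(n+1) a_{n+2} + 8 a_n = 0,
  a_{n+2} = -8 / ((n+1)(n+2)) a_n.

Check with a_0 = 2, a_1 = 2 (apply the recurrence for n = 0, 1, 2, 3): a_0 = 2, a_1 = 2, a_2 = -8, a_3 = -8/3, a_4 = 16/3, a_5 = 16/15.

a_{n+2} = -8/((n+1)(n+2)) * a_n; check: a_0 = 2, a_1 = 2, a_2 = -8, a_3 = -8/3, a_4 = 16/3, a_5 = 16/15


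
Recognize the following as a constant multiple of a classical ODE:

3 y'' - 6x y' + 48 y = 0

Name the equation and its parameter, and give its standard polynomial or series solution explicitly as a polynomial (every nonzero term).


All three coefficients share the factor 3; dividing through by 3 gives  y'' - 2x y' + 16 y = 0.
This matches the Hermite equation y'' - 2x y' + 2n y = 0 with 2n = 16, so n = 8; the polynomial solution is H_8(x).
With y = sum_k a_k x^k, matching x^k gives (k+2)(k+1) a_{k+2} = 2(k - n) a_k = 2(k - 8) a_k. The right side vanishes at k = 8, so the series with the parity of 8 terminates at degree 8.
Standard normalization: leading coefficient of H_n is 2^n, so a_8 = 2^8 = 256. Work downward with a_k = (k+1)(k+2) a_{k+2} / (2(k - n)):
  a_6 = (7)(8)(256) / (2(6 - 8)) = 14336/(-4) = -3584
  a_4 = (5)(6)(-3584) / (2(4 - 8)) = -107520/(-8) = 13440
  a_2 = (3)(4)(13440) / (2(2 - 8)) = 161280/(-12) = -13440
  a_0 = (1)(2)(-13440) / (2(0 - 8)) = -26880/(-16) = 1680
Hence H_8(x) = 256 x^8 - 3584 x^6 + 13440 x^4 - 13440 x^2 + 1680.

H_8(x); series = 256 x^8 - 3584 x^6 + 13440 x^4 - 13440 x^2 + 1680


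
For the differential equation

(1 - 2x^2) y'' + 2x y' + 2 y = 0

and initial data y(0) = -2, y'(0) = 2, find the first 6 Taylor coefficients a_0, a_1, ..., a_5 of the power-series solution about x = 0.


Ansatz: y(x) = sum_{n>=0} a_n x^n, so y'(x) = sum_{n>=1} n a_n x^(n-1) and y''(x) = sum_{n>=2} n(n-1) a_n x^(n-2).
Substitute into P(x) y'' + Q(x) y' + R(x) y = 0 with P(x) = 1 - 2x^2, Q(x) = 2x, R(x) = 2, and match powers of x.
Initial conditions: a_0 = -2, a_1 = 2.
Setting the coefficient of each power of x to zero and solving order by order (substituting the coefficients already found):
  x^0: 2 a_2 + 2 a_0 = 0  ->  2 a_2 = -2 a_0 = 4  ->  a_2 = 2
  x^1: 6 a_3 + 4 a_1 = 0  ->  6 a_3 = -4 a_1 = -8  ->  a_3 = -4/3
  x^2: 12 a_4 + 2 a_2 = 0  ->  12 a_4 = -2 a_2 = -4  ->  a_4 = -1/3
  x^3: 20 a_5 - 4 a_3 = 0  ->  20 a_5 = 4 a_3 = -16/3  ->  a_5 = -4/15
Truncated series: y(x) = -2 + 2 x + 2 x^2 - (4/3) x^3 - (1/3) x^4 - (4/15) x^5 + O(x^6).

a_0 = -2; a_1 = 2; a_2 = 2; a_3 = -4/3; a_4 = -1/3; a_5 = -4/15


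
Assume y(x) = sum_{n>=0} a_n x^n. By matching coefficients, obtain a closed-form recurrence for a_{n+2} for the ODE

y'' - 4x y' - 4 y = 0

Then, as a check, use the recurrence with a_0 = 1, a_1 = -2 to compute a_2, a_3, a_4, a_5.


Substitute y = sum_n a_n x^n.
y''(x) has coefficient (n+2)(n+1) a_{n+2} at x^n;
-4 x y'(x) has coefficient -4 n a_n at x^n (shift);
-4 y(x) has coefficient -4 a_n at x^n.
Matching x^n: (n+2)(n+1) a_{n+2} + (-4n - 4) a_n = 0.
Thus a_{n+2} = (4n + 4) / ((n+1)(n+2)) * a_n.

Check with a_0 = 1, a_1 = -2 (apply the recurrence for n = 0, 1, 2, 3): a_0 = 1, a_1 = -2, a_2 = 2, a_3 = -8/3, a_4 = 2, a_5 = -32/15.

a_(n+2) = (4n + 4) / ((n+1)(n+2)) * a_n; check: a_0 = 1, a_1 = -2, a_2 = 2, a_3 = -8/3, a_4 = 2, a_5 = -32/15


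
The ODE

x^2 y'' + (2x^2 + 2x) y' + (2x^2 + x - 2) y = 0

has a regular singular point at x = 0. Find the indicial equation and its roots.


Divide by x^2 to reach normal form y'' + P_1(x) y' + P_2(x) y = 0 with P_1(x) = 2 + 2/x and P_2(x) = 2 + 1/x - 2/x^2.
x = 0 is a singular point because the y'-coefficient 2 + 2/x has a pole at x = 0 and the y-coefficient 2 + 1/x - 2/x^2 has a pole at x = 0.
It is a regular singular point because x P_1(x) = p(x) = 2x + 2 and x^2 P_2(x) = q(x) = 2x^2 + x - 2 are polynomials, hence analytic at x = 0.
p(0) = 2,  q(0) = -2.
Indicial equation: r(r-1) + p(0) r + q(0) = 0, i.e. r^2 + (p(0) - 1) r + q(0) = 0, i.e. r^2 + 1 r - 2 = 0.
Discriminant: (1)^2 - 4(-2) = 9, so r = (-1 ± 3)/2.
Solving: r_1 = 1, r_2 = -2.

indicial: r^2 + 1 r - 2 = 0; roots r_1 = 1, r_2 = -2


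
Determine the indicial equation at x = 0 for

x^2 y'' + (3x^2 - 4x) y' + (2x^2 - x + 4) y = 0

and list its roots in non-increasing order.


Divide by x^2 to reach normal form y'' + P_1(x) y' + P_2(x) y = 0 with P_1(x) = 3 - 4/x and P_2(x) = 2 - 1/x + 4/x^2.
x = 0 is a singular point because the y'-coefficient 3 - 4/x has a pole at x = 0 and the y-coefficient 2 - 1/x + 4/x^2 has a pole at x = 0.
It is a regular singular point because x P_1(x) = p(x) = 3x - 4 and x^2 P_2(x) = q(x) = 2x^2 - x + 4 are polynomials, hence analytic at x = 0.
p(0) = -4,  q(0) = 4.
Indicial equation: r(r-1) + p(0) r + q(0) = 0, i.e. r^2 + (p(0) - 1) r + q(0) = 0, i.e. r^2 - 5 r + 4 = 0.
Discriminant: (-5)^2 - 4(4) = 9, so r = (5 ± 3)/2.
Solving: r_1 = 4, r_2 = 1.

indicial: r^2 - 5 r + 4 = 0; roots r_1 = 4, r_2 = 1


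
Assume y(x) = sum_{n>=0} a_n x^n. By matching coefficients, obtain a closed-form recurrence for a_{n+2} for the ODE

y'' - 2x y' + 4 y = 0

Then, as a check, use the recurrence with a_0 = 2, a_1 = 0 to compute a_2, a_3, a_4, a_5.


Substitute y = sum_n a_n x^n.
y''(x) has coefficient (n+2)(n+1) a_{n+2} at x^n;
-2 x y'(x) has coefficient -2 n a_n at x^n (shift);
4 y(x) has coefficient 4 a_n at x^n.
Matching x^n: (n+2)(n+1) a_{n+2} + (-2n + 4) a_n = 0.
Thus a_{n+2} = (2n - 4) / ((n+1)(n+2)) * a_n.

Check with a_0 = 2, a_1 = 0 (apply the recurrence for n = 0, 1, 2, 3): a_0 = 2, a_1 = 0, a_2 = -4, a_3 = 0, a_4 = 0, a_5 = 0.

a_(n+2) = (2n - 4) / ((n+1)(n+2)) * a_n; check: a_0 = 2, a_1 = 0, a_2 = -4, a_3 = 0, a_4 = 0, a_5 = 0


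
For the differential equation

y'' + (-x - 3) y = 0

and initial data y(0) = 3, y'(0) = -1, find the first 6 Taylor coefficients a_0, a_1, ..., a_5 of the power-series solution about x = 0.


Ansatz: y(x) = sum_{n>=0} a_n x^n, so y'(x) = sum_{n>=1} n a_n x^(n-1) and y''(x) = sum_{n>=2} n(n-1) a_n x^(n-2).
Substitute into P(x) y'' + Q(x) y' + R(x) y = 0 with P(x) = 1, Q(x) = 0, R(x) = -x - 3, and match powers of x.
Initial conditions: a_0 = 3, a_1 = -1.
Setting the coefficient of each power of x to zero and solving order by order (substituting the coefficients already found):
  x^0: 2 a_2 - 3 a_0 = 0  ->  2 a_2 = 3 a_0 = 9  ->  a_2 = 9/2
  x^1: 6 a_3 - 3 a_1 - a_0 = 0  ->  6 a_3 = 3 a_1 + a_0 = 0  ->  a_3 = 0
  x^2: 12 a_4 - 3 a_2 - a_1 = 0  ->  12 a_4 = 3 a_2 + a_1 = 25/2  ->  a_4 = 25/24
  x^3: 20 a_5 - 3 a_3 - a_2 = 0  ->  20 a_5 = 3 a_3 + a_2 = 9/2  ->  a_5 = 9/40
Truncated series: y(x) = 3 - x + (9/2) x^2 + (25/24) x^4 + (9/40) x^5 + O(x^6).

a_0 = 3; a_1 = -1; a_2 = 9/2; a_3 = 0; a_4 = 25/24; a_5 = 9/40


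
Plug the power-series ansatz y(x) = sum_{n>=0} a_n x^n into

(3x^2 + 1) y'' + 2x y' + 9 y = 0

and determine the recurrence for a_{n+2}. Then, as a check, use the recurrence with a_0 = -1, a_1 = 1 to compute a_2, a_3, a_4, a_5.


Substitute y = sum_n a_n x^n.
(1 + 3 x^2) y'' contributes (n+2)(n+1) a_{n+2} + 3 n(n-1) a_n at x^n.
2 x y'(x) contributes 2 n a_n at x^n.
9 y(x) contributes 9 a_n at x^n.
Matching x^n: (n+2)(n+1) a_{n+2} + (3 n(n-1) + 2 n + 9) a_n = 0.
Thus a_{n+2} = (-3 n(n-1) - 2 n - 9) / ((n+1)(n+2)) * a_n.

Check with a_0 = -1, a_1 = 1 (apply the recurrence for n = 0, 1, 2, 3): a_0 = -1, a_1 = 1, a_2 = 9/2, a_3 = -11/6, a_4 = -57/8, a_5 = 121/40.

a_(n+2) = (-3 n(n-1) - 2 n - 9) / ((n+1)(n+2)) * a_n; check: a_0 = -1, a_1 = 1, a_2 = 9/2, a_3 = -11/6, a_4 = -57/8, a_5 = 121/40


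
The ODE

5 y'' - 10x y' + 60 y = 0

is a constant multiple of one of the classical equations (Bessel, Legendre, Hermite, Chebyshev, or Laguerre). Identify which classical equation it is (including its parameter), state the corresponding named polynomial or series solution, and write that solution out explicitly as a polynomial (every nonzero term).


All three coefficients share the factor 5; dividing through by 5 gives  y'' - 2x y' + 12 y = 0.
This matches the Hermite equation y'' - 2x y' + 2n y = 0 with 2n = 12, so n = 6; the polynomial solution is H_6(x).
With y = sum_k a_k x^k, matching x^k gives (k+2)(k+1) a_{k+2} = 2(k - n) a_k = 2(k - 6) a_k. The right side vanishes at k = 6, so the series with the parity of 6 terminates at degree 6.
Standard normalization: leading coefficient of H_n is 2^n, so a_6 = 2^6 = 64. Work downward with a_k = (k+1)(k+2) a_{k+2} / (2(k - n)):
  a_4 = (5)(6)(64) / (2(4 - 6)) = 1920/(-4) = -480
  a_2 = (3)(4)(-480) / (2(2 - 6)) = -5760/(-8) = 720
  a_0 = (1)(2)(720) / (2(0 - 6)) = 1440/(-12) = -120
Hence H_6(x) = 64 x^6 - 480 x^4 + 720 x^2 - 120.

H_6(x); series = 64 x^6 - 480 x^4 + 720 x^2 - 120


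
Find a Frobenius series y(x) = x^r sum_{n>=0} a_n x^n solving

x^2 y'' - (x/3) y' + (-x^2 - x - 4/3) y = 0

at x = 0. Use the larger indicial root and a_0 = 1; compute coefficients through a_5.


Write in Frobenius form y'' + (p(x)/x) y' + (q(x)/x^2) y = 0:
  p(x) = -1/3,  q(x) = -x^2 - x - 4/3.
Indicial equation: r(r-1) + (-1/3) r + (-4/3) = 0 -> roots r_1 = 2, r_2 = -2/3.
Take r = r_1 = 2. Let y(x) = x^r sum_{n>=0} a_n x^n with a_0 = 1.
Substitute y = x^r sum a_n x^n and match x^{r+n}. The recurrence is
  D(n) a_n - 1 a_{n-1} - 1 a_{n-2} = 0,  where D(n) = (r+n)(r+n-1) + (-1/3)(r+n) + (-4/3).
  a_n = [1 a_{n-1} + 1 a_{n-2}] / D(n).
Since the indicial polynomial factors as (r - r_1)(r - r_2), D(n) = (r_1 + n - r_1)(r_1 + n - r_2) = n(n + 8/3).
Evaluating step by step (a_0 = 1):
  n = 1: D(1) = 1(1 + 8/3) = 11/3; numerator = 1(1) = 1; a_1 = (1)/(11/3) = 3/11
  n = 2: D(2) = 2(2 + 8/3) = 28/3; numerator = 1(3/11) + 1(1) = 14/11; a_2 = (14/11)/(28/3) = 3/22
  n = 3: D(3) = 3(3 + 8/3) = 17; numerator = 1(3/22) + 1(3/11) = 9/22; a_3 = (9/22)/(17) = 9/374
  n = 4: D(4) = 4(4 + 8/3) = 80/3; numerator = 1(9/374) + 1(3/22) = 30/187; a_4 = (30/187)/(80/3) = 9/1496
  n = 5: D(5) = 5(5 + 8/3) = 115/3; numerator = 1(9/1496) + 1(9/374) = 45/1496; a_5 = (45/1496)/(115/3) = 27/34408

r = 2; a_0 = 1; a_1 = 3/11; a_2 = 3/22; a_3 = 9/374; a_4 = 9/1496; a_5 = 27/34408


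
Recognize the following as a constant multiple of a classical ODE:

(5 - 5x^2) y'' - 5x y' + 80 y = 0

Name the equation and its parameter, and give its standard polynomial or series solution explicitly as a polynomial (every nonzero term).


All three coefficients share the factor 5; dividing through by 5 gives  (1 - x^2) y'' - x y' + 16 y = 0.
This matches the Chebyshev equation (1 - x^2) y'' - x y' + n^2 y = 0 (note the -x y' term, not -2x y') with n^2 = 16, so n = 4; the polynomial solution is T_4(x).
With y = sum_k a_k x^k, matching x^k gives (k+2)(k+1) a_{k+2} = (k^2 - n^2) a_k = (k - 4)(k + 4) a_k. The right side vanishes at k = 4, so the series with the parity of 4 terminates at degree 4.
Standard normalization: leading coefficient of T_n is 2^(n-1), so a_4 = 2^3 = 8. Work downward with a_k = (k+1)(k+2) a_{k+2} / ((k - 4)(k + 4)):
  a_2 = (3)(4)(8) / ((2 - 4)(2 + 4)) = 96/(-12) = -8
  a_0 = (1)(2)(-8) / ((0 - 4)(0 + 4)) = -16/(-16) = 1
Hence T_4(x) = 8 x^4 - 8 x^2 + 1.

T_4(x); series = 8 x^4 - 8 x^2 + 1


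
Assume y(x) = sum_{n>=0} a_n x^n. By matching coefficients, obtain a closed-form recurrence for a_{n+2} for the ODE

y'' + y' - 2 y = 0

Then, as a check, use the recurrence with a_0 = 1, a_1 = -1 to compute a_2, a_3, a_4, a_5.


Substitute y = sum_n a_n x^n.
y''(x) has coefficient (n+2)(n+1) a_{n+2} at x^n;
y'(x) has coefficient (n+1) a_{n+1} at x^n;
-2 y(x) has coefficient -2 a_n at x^n.
Matching x^n: (n+2)(n+1) a_{n+2} + (n+1) a_{n+1} - 2 a_n = 0.
Thus a_{n+2} = [-(n+1) a_{n+1} + 2 a_n] / ((n+1)(n+2)).

Check with a_0 = 1, a_1 = -1 (apply the recurrence for n = 0, 1, 2, 3): a_0 = 1, a_1 = -1, a_2 = 3/2, a_3 = -5/6, a_4 = 11/24, a_5 = -7/40.

a_(n+2) = [-(n+1) a_(n+1) + 2 a_n] / ((n+1)(n+2)); check: a_0 = 1, a_1 = -1, a_2 = 3/2, a_3 = -5/6, a_4 = 11/24, a_5 = -7/40


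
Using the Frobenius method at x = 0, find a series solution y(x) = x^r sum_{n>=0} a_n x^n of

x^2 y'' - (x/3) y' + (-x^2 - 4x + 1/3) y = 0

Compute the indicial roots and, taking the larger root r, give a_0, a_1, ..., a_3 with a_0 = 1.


Write in Frobenius form y'' + (p(x)/x) y' + (q(x)/x^2) y = 0:
  p(x) = -1/3,  q(x) = -x^2 - 4x + 1/3.
Indicial equation: r(r-1) + (-1/3) r + (1/3) = 0 -> roots r_1 = 1, r_2 = 1/3.
Take r = r_1 = 1. Let y(x) = x^r sum_{n>=0} a_n x^n with a_0 = 1.
Substitute y = x^r sum a_n x^n and match x^{r+n}. The recurrence is
  D(n) a_n - 4 a_{n-1} - 1 a_{n-2} = 0,  where D(n) = (r+n)(r+n-1) + (-1/3)(r+n) + (1/3).
  a_n = [4 a_{n-1} + 1 a_{n-2}] / D(n).
Since the indicial polynomial factors as (r - r_1)(r - r_2), D(n) = (r_1 + n - r_1)(r_1 + n - r_2) = n(n + 2/3).
Evaluating step by step (a_0 = 1):
  n = 1: D(1) = 1(1 + 2/3) = 5/3; numerator = 4(1) = 4; a_1 = (4)/(5/3) = 12/5
  n = 2: D(2) = 2(2 + 2/3) = 16/3; numerator = 4(12/5) + 1(1) = 53/5; a_2 = (53/5)/(16/3) = 159/80
  n = 3: D(3) = 3(3 + 2/3) = 11; numerator = 4(159/80) + 1(12/5) = 207/20; a_3 = (207/20)/(11) = 207/220

r = 1; a_0 = 1; a_1 = 12/5; a_2 = 159/80; a_3 = 207/220


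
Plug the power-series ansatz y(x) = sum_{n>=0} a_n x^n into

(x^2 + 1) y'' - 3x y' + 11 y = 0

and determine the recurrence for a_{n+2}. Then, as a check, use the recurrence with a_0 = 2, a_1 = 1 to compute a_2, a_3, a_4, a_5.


Substitute y = sum_n a_n x^n.
(1 + 1 x^2) y'' contributes (n+2)(n+1) a_{n+2} + n(n-1) a_n at x^n.
-3 x y'(x) contributes -3 n a_n at x^n.
11 y(x) contributes 11 a_n at x^n.
Matching x^n: (n+2)(n+1) a_{n+2} + (n(n-1) - 3 n + 11) a_n = 0.
Thus a_{n+2} = (-n(n-1) + 3 n - 11) / ((n+1)(n+2)) * a_n.

Check with a_0 = 2, a_1 = 1 (apply the recurrence for n = 0, 1, 2, 3): a_0 = 2, a_1 = 1, a_2 = -11, a_3 = -4/3, a_4 = 77/12, a_5 = 8/15.

a_(n+2) = (-n(n-1) + 3 n - 11) / ((n+1)(n+2)) * a_n; check: a_0 = 2, a_1 = 1, a_2 = -11, a_3 = -4/3, a_4 = 77/12, a_5 = 8/15


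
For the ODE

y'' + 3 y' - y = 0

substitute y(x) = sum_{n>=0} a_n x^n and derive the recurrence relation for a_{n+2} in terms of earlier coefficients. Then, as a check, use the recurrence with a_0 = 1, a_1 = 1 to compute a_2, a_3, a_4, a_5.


Substitute y = sum_n a_n x^n.
y''(x) has coefficient (n+2)(n+1) a_{n+2} at x^n;
3 y'(x) has coefficient 3 (n+1) a_{n+1} at x^n;
-y(x) has coefficient -1 a_n at x^n.
Matching x^n: (n+2)(n+1) a_{n+2} + 3 (n+1) a_{n+1} - 1 a_n = 0.
Thus a_{n+2} = [-3 (n+1) a_{n+1} + 1 a_n] / ((n+1)(n+2)).

Check with a_0 = 1, a_1 = 1 (apply the recurrence for n = 0, 1, 2, 3): a_0 = 1, a_1 = 1, a_2 = -1, a_3 = 7/6, a_4 = -23/24, a_5 = 19/30.

a_(n+2) = [-3 (n+1) a_(n+1) + 1 a_n] / ((n+1)(n+2)); check: a_0 = 1, a_1 = 1, a_2 = -1, a_3 = 7/6, a_4 = -23/24, a_5 = 19/30


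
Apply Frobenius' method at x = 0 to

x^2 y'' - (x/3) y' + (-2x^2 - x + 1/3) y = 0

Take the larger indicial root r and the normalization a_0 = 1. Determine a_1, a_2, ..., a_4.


Write in Frobenius form y'' + (p(x)/x) y' + (q(x)/x^2) y = 0:
  p(x) = -1/3,  q(x) = -2x^2 - x + 1/3.
Indicial equation: r(r-1) + (-1/3) r + (1/3) = 0 -> roots r_1 = 1, r_2 = 1/3.
Take r = r_1 = 1. Let y(x) = x^r sum_{n>=0} a_n x^n with a_0 = 1.
Substitute y = x^r sum a_n x^n and match x^{r+n}. The recurrence is
  D(n) a_n - 1 a_{n-1} - 2 a_{n-2} = 0,  where D(n) = (r+n)(r+n-1) + (-1/3)(r+n) + (1/3).
  a_n = [1 a_{n-1} + 2 a_{n-2}] / D(n).
Since the indicial polynomial factors as (r - r_1)(r - r_2), D(n) = (r_1 + n - r_1)(r_1 + n - r_2) = n(n + 2/3).
Evaluating step by step (a_0 = 1):
  n = 1: D(1) = 1(1 + 2/3) = 5/3; numerator = 1(1) = 1; a_1 = (1)/(5/3) = 3/5
  n = 2: D(2) = 2(2 + 2/3) = 16/3; numerator = 1(3/5) + 2(1) = 13/5; a_2 = (13/5)/(16/3) = 39/80
  n = 3: D(3) = 3(3 + 2/3) = 11; numerator = 1(39/80) + 2(3/5) = 27/16; a_3 = (27/16)/(11) = 27/176
  n = 4: D(4) = 4(4 + 2/3) = 56/3; numerator = 1(27/176) + 2(39/80) = 993/880; a_4 = (993/880)/(56/3) = 2979/49280

r = 1; a_0 = 1; a_1 = 3/5; a_2 = 39/80; a_3 = 27/176; a_4 = 2979/49280


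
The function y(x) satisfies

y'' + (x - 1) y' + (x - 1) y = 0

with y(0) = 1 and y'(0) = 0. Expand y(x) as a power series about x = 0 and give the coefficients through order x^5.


Ansatz: y(x) = sum_{n>=0} a_n x^n, so y'(x) = sum_{n>=1} n a_n x^(n-1) and y''(x) = sum_{n>=2} n(n-1) a_n x^(n-2).
Substitute into P(x) y'' + Q(x) y' + R(x) y = 0 with P(x) = 1, Q(x) = x - 1, R(x) = x - 1, and match powers of x.
Initial conditions: a_0 = 1, a_1 = 0.
Setting the coefficient of each power of x to zero and solving order by order (substituting the coefficients already found):
  x^0: 2 a_2 - a_1 - a_0 = 0  ->  2 a_2 = a_1 + a_0 = 1  ->  a_2 = 1/2
  x^1: 6 a_3 - 2 a_2 + a_0 = 0  ->  6 a_3 = 2 a_2 - a_0 = 0  ->  a_3 = 0
  x^2: 12 a_4 - 3 a_3 + a_2 + a_1 = 0  ->  12 a_4 = 3 a_3 - a_2 - a_1 = -1/2  ->  a_4 = -1/24
  x^3: 20 a_5 - 4 a_4 + 2 a_3 + a_2 = 0  ->  20 a_5 = 4 a_4 - 2 a_3 - a_2 = -2/3  ->  a_5 = -1/30
Truncated series: y(x) = 1 + (1/2) x^2 - (1/24) x^4 - (1/30) x^5 + O(x^6).

a_0 = 1; a_1 = 0; a_2 = 1/2; a_3 = 0; a_4 = -1/24; a_5 = -1/30


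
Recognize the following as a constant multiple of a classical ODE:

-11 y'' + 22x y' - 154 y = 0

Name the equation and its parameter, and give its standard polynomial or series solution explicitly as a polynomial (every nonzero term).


All three coefficients share the factor -11; dividing through by -11 gives  y'' - 2x y' + 14 y = 0.
This matches the Hermite equation y'' - 2x y' + 2n y = 0 with 2n = 14, so n = 7; the polynomial solution is H_7(x).
With y = sum_k a_k x^k, matching x^k gives (k+2)(k+1) a_{k+2} = 2(k - n) a_k = 2(k - 7) a_k. The right side vanishes at k = 7, so the series with the parity of 7 terminates at degree 7.
Standard normalization: leading coefficient of H_n is 2^n, so a_7 = 2^7 = 128. Work downward with a_k = (k+1)(k+2) a_{k+2} / (2(k - n)):
  a_5 = (6)(7)(128) / (2(5 - 7)) = 5376/(-4) = -1344
  a_3 = (4)(5)(-1344) / (2(3 - 7)) = -26880/(-8) = 3360
  a_1 = (2)(3)(3360) / (2(1 - 7)) = 20160/(-12) = -1680
Hence H_7(x) = 128 x^7 - 1344 x^5 + 3360 x^3 - 1680 x.

H_7(x); series = 128 x^7 - 1344 x^5 + 3360 x^3 - 1680 x


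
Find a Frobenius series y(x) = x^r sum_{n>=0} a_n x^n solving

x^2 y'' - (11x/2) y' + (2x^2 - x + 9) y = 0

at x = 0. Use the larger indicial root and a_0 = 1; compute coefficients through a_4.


Write in Frobenius form y'' + (p(x)/x) y' + (q(x)/x^2) y = 0:
  p(x) = -11/2,  q(x) = 2x^2 - x + 9.
Indicial equation: r(r-1) + (-11/2) r + (9) = 0 -> roots r_1 = 9/2, r_2 = 2.
Take r = r_1 = 9/2. Let y(x) = x^r sum_{n>=0} a_n x^n with a_0 = 1.
Substitute y = x^r sum a_n x^n and match x^{r+n}. The recurrence is
  D(n) a_n - 1 a_{n-1} + 2 a_{n-2} = 0,  where D(n) = (r+n)(r+n-1) + (-11/2)(r+n) + (9).
  a_n = [1 a_{n-1} - 2 a_{n-2}] / D(n).
Since the indicial polynomial factors as (r - r_1)(r - r_2), D(n) = (r_1 + n - r_1)(r_1 + n - r_2) = n(n + 5/2).
Evaluating step by step (a_0 = 1):
  n = 1: D(1) = 1(1 + 5/2) = 7/2; numerator = 1(1) = 1; a_1 = (1)/(7/2) = 2/7
  n = 2: D(2) = 2(2 + 5/2) = 9; numerator = 1(2/7) - 2(1) = -12/7; a_2 = (-12/7)/(9) = -4/21
  n = 3: D(3) = 3(3 + 5/2) = 33/2; numerator = 1(-4/21) - 2(2/7) = -16/21; a_3 = (-16/21)/(33/2) = -32/693
  n = 4: D(4) = 4(4 + 5/2) = 26; numerator = 1(-32/693) - 2(-4/21) = 232/693; a_4 = (232/693)/(26) = 116/9009

r = 9/2; a_0 = 1; a_1 = 2/7; a_2 = -4/21; a_3 = -32/693; a_4 = 116/9009


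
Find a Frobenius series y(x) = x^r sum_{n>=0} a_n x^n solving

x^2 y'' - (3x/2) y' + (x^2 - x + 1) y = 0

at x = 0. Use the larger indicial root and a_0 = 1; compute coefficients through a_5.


Write in Frobenius form y'' + (p(x)/x) y' + (q(x)/x^2) y = 0:
  p(x) = -3/2,  q(x) = x^2 - x + 1.
Indicial equation: r(r-1) + (-3/2) r + (1) = 0 -> roots r_1 = 2, r_2 = 1/2.
Take r = r_1 = 2. Let y(x) = x^r sum_{n>=0} a_n x^n with a_0 = 1.
Substitute y = x^r sum a_n x^n and match x^{r+n}. The recurrence is
  D(n) a_n - 1 a_{n-1} + 1 a_{n-2} = 0,  where D(n) = (r+n)(r+n-1) + (-3/2)(r+n) + (1).
  a_n = [1 a_{n-1} - 1 a_{n-2}] / D(n).
Since the indicial polynomial factors as (r - r_1)(r - r_2), D(n) = (r_1 + n - r_1)(r_1 + n - r_2) = n(n + 3/2).
Evaluating step by step (a_0 = 1):
  n = 1: D(1) = 1(1 + 3/2) = 5/2; numerator = 1(1) = 1; a_1 = (1)/(5/2) = 2/5
  n = 2: D(2) = 2(2 + 3/2) = 7; numerator = 1(2/5) - 1(1) = -3/5; a_2 = (-3/5)/(7) = -3/35
  n = 3: D(3) = 3(3 + 3/2) = 27/2; numerator = 1(-3/35) - 1(2/5) = -17/35; a_3 = (-17/35)/(27/2) = -34/945
  n = 4: D(4) = 4(4 + 3/2) = 22; numerator = 1(-34/945) - 1(-3/35) = 47/945; a_4 = (47/945)/(22) = 47/20790
  n = 5: D(5) = 5(5 + 3/2) = 65/2; numerator = 1(47/20790) - 1(-34/945) = 53/1386; a_5 = (53/1386)/(65/2) = 53/45045

r = 2; a_0 = 1; a_1 = 2/5; a_2 = -3/35; a_3 = -34/945; a_4 = 47/20790; a_5 = 53/45045
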